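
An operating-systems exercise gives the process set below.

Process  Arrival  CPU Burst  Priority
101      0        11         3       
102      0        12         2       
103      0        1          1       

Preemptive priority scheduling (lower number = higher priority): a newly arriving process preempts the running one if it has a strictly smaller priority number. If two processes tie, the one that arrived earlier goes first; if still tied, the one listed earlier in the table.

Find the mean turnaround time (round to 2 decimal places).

Timeline: | 103 0-1 | 102 1-13 | 101 13-24 |
Completion: 101=24  102=13  103=1
Turnaround (C−A): 101=24  102=13  103=1
Turnaround times: 101=24, 102=13, 103=1
Average turnaround = (24+13+1) / 3 = 38/3 = 12.67

12.67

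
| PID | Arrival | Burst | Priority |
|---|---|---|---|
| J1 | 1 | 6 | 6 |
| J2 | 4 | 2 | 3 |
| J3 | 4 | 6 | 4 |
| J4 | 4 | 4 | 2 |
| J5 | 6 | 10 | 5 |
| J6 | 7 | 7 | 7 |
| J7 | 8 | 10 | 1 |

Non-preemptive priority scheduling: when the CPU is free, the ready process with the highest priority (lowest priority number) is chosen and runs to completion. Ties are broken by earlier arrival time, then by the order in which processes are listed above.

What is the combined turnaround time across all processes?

Timeline: | idle 0-1 | J1 1-7 | J4 7-11 | J7 11-21 | J2 21-23 | J3 23-29 | J5 29-39 | J6 39-46 |
Completion: J1=7  J2=23  J3=29  J4=11  J5=39  J6=46  J7=21
Turnaround (C−A): J1=6  J2=19  J3=25  J4=7  J5=33  J6=39  J7=13
Turnaround = completion − arrival: J1=6, J2=19, J3=25, J4=7, J5=33, J6=39, J7=13
Total turnaround = 6 + 19 + 25 + 7 + 33 + 39 + 13 = 142

142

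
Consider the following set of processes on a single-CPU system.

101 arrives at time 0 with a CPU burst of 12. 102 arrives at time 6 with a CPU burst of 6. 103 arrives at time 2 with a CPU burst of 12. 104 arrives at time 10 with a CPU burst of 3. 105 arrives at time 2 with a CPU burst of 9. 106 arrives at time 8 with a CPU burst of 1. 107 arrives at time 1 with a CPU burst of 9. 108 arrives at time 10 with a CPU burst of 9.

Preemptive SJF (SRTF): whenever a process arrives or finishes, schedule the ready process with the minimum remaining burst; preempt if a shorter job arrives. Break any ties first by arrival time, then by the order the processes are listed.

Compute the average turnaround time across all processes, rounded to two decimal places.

Schedule: | 101 0-1 | 107 1-8 | 106 8-9 | 107 9-11 | 104 11-14 | 102 14-20 | 105 20-29 | 108 29-38 | 101 38-49 | 103 49-61 |
Completion: 101=49  102=20  103=61  104=14  105=29  106=9  107=11  108=38
Turnaround times: 101=49, 102=14, 103=59, 104=4, 105=27, 106=1, 107=10, 108=28
Average turnaround = (49+14+59+4+27+1+10+28) / 8 = 192/8 = 24.00

24.00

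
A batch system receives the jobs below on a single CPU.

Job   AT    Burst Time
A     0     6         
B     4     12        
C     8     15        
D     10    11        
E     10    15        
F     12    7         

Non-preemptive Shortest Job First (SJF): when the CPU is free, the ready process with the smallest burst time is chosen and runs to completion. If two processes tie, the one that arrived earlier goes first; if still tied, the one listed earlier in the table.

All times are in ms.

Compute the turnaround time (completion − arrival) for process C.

43

Timeline: | A 0-6 | B 6-18 | F 18-25 | D 25-36 | C 36-51 | E 51-66 |
Completion: A=6  B=18  C=51  D=36  E=66  F=25
Turnaround (C−A): A=6  B=14  C=43  D=26  E=56  F=13
Turnaround(C) = completion − arrival = 51 − 8 = 43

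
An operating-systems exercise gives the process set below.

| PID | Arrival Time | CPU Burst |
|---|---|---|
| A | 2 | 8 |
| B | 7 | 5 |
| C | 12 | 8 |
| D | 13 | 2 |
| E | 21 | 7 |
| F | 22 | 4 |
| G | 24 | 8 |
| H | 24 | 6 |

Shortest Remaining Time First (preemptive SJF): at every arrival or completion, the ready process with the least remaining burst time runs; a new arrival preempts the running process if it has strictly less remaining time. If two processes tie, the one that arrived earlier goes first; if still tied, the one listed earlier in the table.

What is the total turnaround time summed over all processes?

Timeline: | idle 0-2 | A 2-10 | B 10-15 | D 15-17 | C 17-25 | F 25-29 | H 29-35 | E 35-42 | G 42-50 |
Completion: A=10  B=15  C=25  D=17  E=42  F=29  G=50  H=35
Turnaround (C−A): A=8  B=8  C=13  D=4  E=21  F=7  G=26  H=11
Turnaround = completion − arrival: A=8, B=8, C=13, D=4, E=21, F=7, G=26, H=11
Total turnaround = 8 + 8 + 13 + 4 + 21 + 7 + 26 + 11 = 98

98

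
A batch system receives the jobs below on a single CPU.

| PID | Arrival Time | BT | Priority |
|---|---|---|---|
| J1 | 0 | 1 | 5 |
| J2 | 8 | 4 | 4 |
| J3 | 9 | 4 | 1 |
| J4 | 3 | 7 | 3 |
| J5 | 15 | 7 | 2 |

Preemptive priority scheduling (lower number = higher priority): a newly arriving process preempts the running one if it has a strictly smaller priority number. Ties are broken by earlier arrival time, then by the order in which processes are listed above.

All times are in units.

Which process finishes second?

J3

Schedule: | J1 0-1 | idle 1-3 | J4 3-9 | J3 9-13 | J4 13-14 | J2 14-15 | J5 15-22 | J2 22-25 |
Completion: J1=1  J2=25  J3=13  J4=14  J5=22
Finish order: J1 → J3 → J4 → J5 → J2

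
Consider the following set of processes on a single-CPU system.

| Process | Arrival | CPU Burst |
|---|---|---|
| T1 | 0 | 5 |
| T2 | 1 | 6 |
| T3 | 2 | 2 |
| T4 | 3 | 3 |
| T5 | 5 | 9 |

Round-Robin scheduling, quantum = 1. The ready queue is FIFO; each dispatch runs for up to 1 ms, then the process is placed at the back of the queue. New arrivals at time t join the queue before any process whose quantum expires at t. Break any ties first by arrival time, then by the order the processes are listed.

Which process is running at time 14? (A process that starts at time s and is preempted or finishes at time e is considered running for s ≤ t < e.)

T4

Gantt: | T1 0-1 | T2 1-2 | T1 2-3 | T3 3-4 | T2 4-5 | T4 5-6 | T1 6-7 | T3 7-8 | T5 8-9 | T2 9-10 | T4 10-11 | T1 11-12 | T5 12-13 | T2 13-14 | T4 14-15 | T1 15-16 | T5 16-17 | T2 17-18 | T5 18-19 | T2 19-20 | T5 20-25 |
Completion: T1=16  T2=20  T3=8  T4=15  T5=25
Turnaround (C−A): T1=16  T2=19  T3=6  T4=12  T5=20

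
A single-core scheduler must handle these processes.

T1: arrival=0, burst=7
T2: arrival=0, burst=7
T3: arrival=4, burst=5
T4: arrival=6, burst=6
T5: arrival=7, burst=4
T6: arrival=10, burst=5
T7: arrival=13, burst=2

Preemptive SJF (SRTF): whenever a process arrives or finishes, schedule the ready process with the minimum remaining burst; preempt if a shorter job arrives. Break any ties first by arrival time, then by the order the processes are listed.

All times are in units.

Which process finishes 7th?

T2

Schedule: | T1 0-7 | T5 7-11 | T3 11-13 | T7 13-15 | T3 15-18 | T6 18-23 | T4 23-29 | T2 29-36 |
Completion: T1=7  T2=36  T3=18  T4=29  T5=11  T6=23  T7=15
Turnaround (C−A): T1=7  T2=36  T3=14  T4=23  T5=4  T6=13  T7=2
Finish order: T1 → T5 → T7 → T3 → T6 → T4 → T2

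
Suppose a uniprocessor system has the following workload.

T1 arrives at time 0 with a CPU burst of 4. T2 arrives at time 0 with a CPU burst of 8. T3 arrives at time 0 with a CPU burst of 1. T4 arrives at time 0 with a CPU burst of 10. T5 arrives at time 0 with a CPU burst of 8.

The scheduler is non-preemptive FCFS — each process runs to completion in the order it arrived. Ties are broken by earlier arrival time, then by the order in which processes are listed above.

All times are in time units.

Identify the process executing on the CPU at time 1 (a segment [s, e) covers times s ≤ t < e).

T1

Timeline: | T1 0-4 | T2 4-12 | T3 12-13 | T4 13-23 | T5 23-31 |
Completion: T1=4  T2=12  T3=13  T4=23  T5=31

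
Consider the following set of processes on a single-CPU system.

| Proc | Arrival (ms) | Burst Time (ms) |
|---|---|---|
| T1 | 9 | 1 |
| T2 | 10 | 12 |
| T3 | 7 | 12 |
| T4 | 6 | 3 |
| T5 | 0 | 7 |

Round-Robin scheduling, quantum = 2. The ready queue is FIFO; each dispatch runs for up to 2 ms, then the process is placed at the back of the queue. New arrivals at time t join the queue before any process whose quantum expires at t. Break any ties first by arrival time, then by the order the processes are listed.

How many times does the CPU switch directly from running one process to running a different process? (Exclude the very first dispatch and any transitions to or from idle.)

16

Timeline: | T5 0-6 | T4 6-8 | T5 8-9 | T3 9-11 | T4 11-12 | T1 12-13 | T2 13-15 | T3 15-17 | T2 17-19 | T3 19-21 | T2 21-23 | T3 23-25 | T2 25-27 | T3 27-29 | T2 29-31 | T3 31-33 | T2 33-35 |
Completion: T1=13  T2=35  T3=33  T4=12  T5=9
Turnaround (C−A): T1=4  T2=25  T3=26  T4=6  T5=9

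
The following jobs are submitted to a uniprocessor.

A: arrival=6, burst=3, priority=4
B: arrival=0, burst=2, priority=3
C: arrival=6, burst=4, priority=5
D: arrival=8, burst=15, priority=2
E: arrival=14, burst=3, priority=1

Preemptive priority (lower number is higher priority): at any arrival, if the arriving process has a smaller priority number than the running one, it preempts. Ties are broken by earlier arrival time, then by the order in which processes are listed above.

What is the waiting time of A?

Gantt: | B 0-2 | idle 2-6 | A 6-8 | D 8-14 | E 14-17 | D 17-26 | A 26-27 | C 27-31 |
Completion: A=27  B=2  C=31  D=26  E=17
Waiting(A) = turnaround − burst = 21 − 3 = 18

18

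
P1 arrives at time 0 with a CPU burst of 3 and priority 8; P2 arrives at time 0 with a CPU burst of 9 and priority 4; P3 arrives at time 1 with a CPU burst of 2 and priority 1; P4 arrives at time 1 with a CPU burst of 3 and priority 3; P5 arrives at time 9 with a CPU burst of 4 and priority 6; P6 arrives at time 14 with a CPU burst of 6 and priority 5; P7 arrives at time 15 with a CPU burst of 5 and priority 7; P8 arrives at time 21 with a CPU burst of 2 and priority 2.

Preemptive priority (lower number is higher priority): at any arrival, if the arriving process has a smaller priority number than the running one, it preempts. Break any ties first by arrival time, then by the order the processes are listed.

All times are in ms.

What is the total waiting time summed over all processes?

62

Gantt: | P2 0-1 | P3 1-3 | P4 3-6 | P2 6-14 | P6 14-20 | P5 20-21 | P8 21-23 | P5 23-26 | P7 26-31 | P1 31-34 |
Completion: P1=34  P2=14  P3=3  P4=6  P5=26  P6=20  P7=31  P8=23
Turnaround (C−A): P1=34  P2=14  P3=2  P4=5  P5=17  P6=6  P7=16  P8=2
Waiting = turnaround − burst: P1=31, P2=5, P3=0, P4=2, P5=13, P6=0, P7=11, P8=0
Total waiting = 31 + 5 + 0 + 2 + 13 + 0 + 11 + 0 = 62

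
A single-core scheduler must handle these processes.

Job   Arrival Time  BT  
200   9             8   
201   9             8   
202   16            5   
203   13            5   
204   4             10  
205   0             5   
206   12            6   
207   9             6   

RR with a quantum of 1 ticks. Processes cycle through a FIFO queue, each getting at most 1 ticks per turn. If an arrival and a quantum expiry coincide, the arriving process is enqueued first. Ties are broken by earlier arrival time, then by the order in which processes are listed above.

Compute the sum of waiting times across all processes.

Gantt: | 205 0-4 | 204 4-5 | 205 5-6 | 204 6-9 | 200 9-10 | 201 10-11 | 207 11-12 | 204 12-13 | 200 13-14 | 201 14-15 | 206 15-16 | 207 16-17 | 203 17-18 | 204 18-19 | 200 19-20 | 201 20-21 | 202 21-22 | 206 22-23 | 207 23-24 | 203 24-25 | 204 25-26 | 200 26-27 | 201 27-28 | 202 28-29 | 206 29-30 | 207 30-31 | 203 31-32 | 204 32-33 | 200 33-34 | 201 34-35 | 202 35-36 | 206 36-37 | 207 37-38 | 203 38-39 | 204 39-40 | 200 40-41 | 201 41-42 | 202 42-43 | 206 43-44 | 207 44-45 | 203 45-46 | 204 46-47 | 200 47-48 | 201 48-49 | 202 49-50 | 206 50-51 | 200 51-52 | 201 52-53 |
Completion: 200=52  201=53  202=50  203=46  204=47  205=6  206=51  207=45
Waiting = turnaround − burst: 200=35, 201=36, 202=29, 203=28, 204=33, 205=1, 206=33, 207=30
Total waiting = 35 + 36 + 29 + 28 + 33 + 1 + 33 + 30 = 225

225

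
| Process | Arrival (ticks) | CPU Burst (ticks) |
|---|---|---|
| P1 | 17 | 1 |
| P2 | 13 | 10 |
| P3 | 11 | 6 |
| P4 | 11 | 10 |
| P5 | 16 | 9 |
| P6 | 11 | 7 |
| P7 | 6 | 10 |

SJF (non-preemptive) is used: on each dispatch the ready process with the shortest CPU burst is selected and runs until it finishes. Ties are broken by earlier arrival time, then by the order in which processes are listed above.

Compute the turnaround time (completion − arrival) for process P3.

11

Schedule: | idle 0-6 | P7 6-16 | P3 16-22 | P1 22-23 | P6 23-30 | P5 30-39 | P4 39-49 | P2 49-59 |
Completion: P1=23  P2=59  P3=22  P4=49  P5=39  P6=30  P7=16
Turnaround(P3) = completion − arrival = 22 − 11 = 11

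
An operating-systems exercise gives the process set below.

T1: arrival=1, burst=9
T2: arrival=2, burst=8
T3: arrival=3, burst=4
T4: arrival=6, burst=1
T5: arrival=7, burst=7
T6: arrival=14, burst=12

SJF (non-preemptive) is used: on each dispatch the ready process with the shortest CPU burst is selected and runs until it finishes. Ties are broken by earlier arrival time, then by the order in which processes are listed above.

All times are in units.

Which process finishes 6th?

Schedule: | idle 0-1 | T1 1-10 | T4 10-11 | T3 11-15 | T5 15-22 | T2 22-30 | T6 30-42 |
Completion: T1=10  T2=30  T3=15  T4=11  T5=22  T6=42
Turnaround (C−A): T1=9  T2=28  T3=12  T4=5  T5=15  T6=28
Finish order: T1 → T4 → T3 → T5 → T2 → T6

T6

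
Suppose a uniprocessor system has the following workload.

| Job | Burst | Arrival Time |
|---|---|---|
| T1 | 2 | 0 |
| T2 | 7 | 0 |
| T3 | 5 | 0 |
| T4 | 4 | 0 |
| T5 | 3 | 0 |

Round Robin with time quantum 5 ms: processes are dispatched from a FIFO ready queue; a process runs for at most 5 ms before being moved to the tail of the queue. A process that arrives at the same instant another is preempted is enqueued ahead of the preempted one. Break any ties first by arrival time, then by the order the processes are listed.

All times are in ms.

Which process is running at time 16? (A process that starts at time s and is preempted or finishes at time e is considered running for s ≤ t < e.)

T5

Timeline: | T1 0-2 | T2 2-7 | T3 7-12 | T4 12-16 | T5 16-19 | T2 19-21 |
Completion: T1=2  T2=21  T3=12  T4=16  T5=19
Turnaround (C−A): T1=2  T2=21  T3=12  T4=16  T5=19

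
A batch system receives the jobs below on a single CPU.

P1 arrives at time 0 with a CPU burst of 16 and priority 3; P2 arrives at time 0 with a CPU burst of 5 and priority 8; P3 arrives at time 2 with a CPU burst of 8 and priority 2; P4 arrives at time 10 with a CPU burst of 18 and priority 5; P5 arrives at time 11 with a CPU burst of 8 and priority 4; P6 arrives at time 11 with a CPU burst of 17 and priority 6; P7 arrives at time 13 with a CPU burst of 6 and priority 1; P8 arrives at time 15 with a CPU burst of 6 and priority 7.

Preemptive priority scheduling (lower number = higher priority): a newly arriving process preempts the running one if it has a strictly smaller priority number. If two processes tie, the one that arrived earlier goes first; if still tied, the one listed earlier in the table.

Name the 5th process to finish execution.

Gantt: | P1 0-2 | P3 2-10 | P1 10-13 | P7 13-19 | P1 19-30 | P5 30-38 | P4 38-56 | P6 56-73 | P8 73-79 | P2 79-84 |
Completion: P1=30  P2=84  P3=10  P4=56  P5=38  P6=73  P7=19  P8=79
Turnaround (C−A): P1=30  P2=84  P3=8  P4=46  P5=27  P6=62  P7=6  P8=64
Finish order: P3 → P7 → P1 → P5 → P4 → P6 → P8 → P2

P4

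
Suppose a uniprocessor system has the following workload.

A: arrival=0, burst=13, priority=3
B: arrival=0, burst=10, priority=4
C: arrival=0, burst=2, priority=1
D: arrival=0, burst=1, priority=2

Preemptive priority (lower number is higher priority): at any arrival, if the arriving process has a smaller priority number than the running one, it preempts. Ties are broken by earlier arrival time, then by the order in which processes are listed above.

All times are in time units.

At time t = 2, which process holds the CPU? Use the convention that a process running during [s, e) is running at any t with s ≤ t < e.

Schedule: | C 0-2 | D 2-3 | A 3-16 | B 16-26 |
Completion: A=16  B=26  C=2  D=3
Turnaround (C−A): A=16  B=26  C=2  D=3

D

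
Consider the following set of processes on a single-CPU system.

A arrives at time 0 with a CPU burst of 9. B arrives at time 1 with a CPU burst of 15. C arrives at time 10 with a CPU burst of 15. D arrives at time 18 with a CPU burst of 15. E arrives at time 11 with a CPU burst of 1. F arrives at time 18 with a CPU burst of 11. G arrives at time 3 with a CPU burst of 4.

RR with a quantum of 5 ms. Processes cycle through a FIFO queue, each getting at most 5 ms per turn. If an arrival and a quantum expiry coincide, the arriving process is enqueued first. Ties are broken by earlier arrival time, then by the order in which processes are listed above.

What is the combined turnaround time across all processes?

252

Gantt: | A 0-5 | B 5-10 | G 10-14 | A 14-18 | C 18-23 | B 23-28 | E 28-29 | D 29-34 | F 34-39 | C 39-44 | B 44-49 | D 49-54 | F 54-59 | C 59-64 | D 64-69 | F 69-70 |
Completion: A=18  B=49  C=64  D=69  E=29  F=70  G=14
Turnaround = completion − arrival: A=18, B=48, C=54, D=51, E=18, F=52, G=11
Total turnaround = 18 + 48 + 54 + 51 + 18 + 52 + 11 = 252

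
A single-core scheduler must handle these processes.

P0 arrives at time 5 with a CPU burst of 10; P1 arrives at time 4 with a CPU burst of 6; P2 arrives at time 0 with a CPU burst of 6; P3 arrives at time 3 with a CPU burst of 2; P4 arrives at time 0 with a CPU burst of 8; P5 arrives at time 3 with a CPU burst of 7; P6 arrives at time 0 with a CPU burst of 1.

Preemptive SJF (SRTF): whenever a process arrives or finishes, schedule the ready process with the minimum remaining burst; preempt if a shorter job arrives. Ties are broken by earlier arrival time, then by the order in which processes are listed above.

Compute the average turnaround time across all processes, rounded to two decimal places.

15.29

Timeline: | P6 0-1 | P2 1-3 | P3 3-5 | P2 5-9 | P1 9-15 | P5 15-22 | P4 22-30 | P0 30-40 |
Completion: P0=40  P1=15  P2=9  P3=5  P4=30  P5=22  P6=1
Turnaround times: P0=35, P1=11, P2=9, P3=2, P4=30, P5=19, P6=1
Average turnaround = (35+11+9+2+30+19+1) / 7 = 107/7 = 15.29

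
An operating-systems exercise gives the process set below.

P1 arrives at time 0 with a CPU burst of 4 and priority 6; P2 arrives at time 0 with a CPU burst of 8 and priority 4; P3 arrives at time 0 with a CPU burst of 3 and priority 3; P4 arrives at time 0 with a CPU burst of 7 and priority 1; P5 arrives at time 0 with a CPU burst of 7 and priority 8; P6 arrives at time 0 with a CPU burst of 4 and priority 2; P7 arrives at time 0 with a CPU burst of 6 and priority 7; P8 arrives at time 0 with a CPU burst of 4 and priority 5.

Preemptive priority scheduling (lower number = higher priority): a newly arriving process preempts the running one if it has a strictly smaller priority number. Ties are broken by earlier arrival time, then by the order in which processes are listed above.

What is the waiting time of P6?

Gantt: | P4 0-7 | P6 7-11 | P3 11-14 | P2 14-22 | P8 22-26 | P1 26-30 | P7 30-36 | P5 36-43 |
Completion: P1=30  P2=22  P3=14  P4=7  P5=43  P6=11  P7=36  P8=26
Turnaround (C−A): P1=30  P2=22  P3=14  P4=7  P5=43  P6=11  P7=36  P8=26
Waiting(P6) = turnaround − burst = 11 − 4 = 7

7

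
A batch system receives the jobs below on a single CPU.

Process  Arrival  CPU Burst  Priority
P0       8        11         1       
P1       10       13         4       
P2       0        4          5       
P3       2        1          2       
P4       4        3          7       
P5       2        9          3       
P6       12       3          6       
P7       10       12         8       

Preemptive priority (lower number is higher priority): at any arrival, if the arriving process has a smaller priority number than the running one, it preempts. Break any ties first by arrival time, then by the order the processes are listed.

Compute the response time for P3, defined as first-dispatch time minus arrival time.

Schedule: | P2 0-2 | P3 2-3 | P5 3-8 | P0 8-19 | P5 19-23 | P1 23-36 | P2 36-38 | P6 38-41 | P4 41-44 | P7 44-56 |
Completion: P0=19  P1=36  P2=38  P3=3  P4=44  P5=23  P6=41  P7=56
Turnaround (C−A): P0=11  P1=26  P2=38  P3=1  P4=40  P5=21  P6=29  P7=46
Response(P3) = first start − arrival = 2 − 2 = 0

0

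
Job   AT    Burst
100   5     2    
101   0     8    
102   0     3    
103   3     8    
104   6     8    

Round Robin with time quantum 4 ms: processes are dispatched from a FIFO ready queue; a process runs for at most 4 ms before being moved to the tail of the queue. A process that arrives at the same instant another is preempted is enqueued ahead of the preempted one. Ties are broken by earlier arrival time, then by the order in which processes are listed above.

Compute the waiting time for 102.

4

Timeline: | 101 0-4 | 102 4-7 | 103 7-11 | 101 11-15 | 100 15-17 | 104 17-21 | 103 21-25 | 104 25-29 |
Completion: 100=17  101=15  102=7  103=25  104=29
Turnaround (C−A): 100=12  101=15  102=7  103=22  104=23
Waiting(102) = turnaround − burst = 7 − 3 = 4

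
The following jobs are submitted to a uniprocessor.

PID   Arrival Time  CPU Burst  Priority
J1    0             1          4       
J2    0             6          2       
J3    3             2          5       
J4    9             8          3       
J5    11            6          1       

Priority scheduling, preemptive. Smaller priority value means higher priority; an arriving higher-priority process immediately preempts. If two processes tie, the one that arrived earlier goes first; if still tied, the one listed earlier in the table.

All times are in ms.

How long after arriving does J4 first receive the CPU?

Timeline: | J2 0-6 | J1 6-7 | J3 7-9 | J4 9-11 | J5 11-17 | J4 17-23 |
Completion: J1=7  J2=6  J3=9  J4=23  J5=17
Response(J4) = first start − arrival = 9 − 9 = 0

0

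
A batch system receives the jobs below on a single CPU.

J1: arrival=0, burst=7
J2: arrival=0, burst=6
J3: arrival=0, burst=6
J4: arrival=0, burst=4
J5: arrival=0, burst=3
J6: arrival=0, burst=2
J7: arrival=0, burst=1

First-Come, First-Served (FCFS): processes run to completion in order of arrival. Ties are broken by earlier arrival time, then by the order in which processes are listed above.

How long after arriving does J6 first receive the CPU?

Timeline: | J1 0-7 | J2 7-13 | J3 13-19 | J4 19-23 | J5 23-26 | J6 26-28 | J7 28-29 |
Completion: J1=7  J2=13  J3=19  J4=23  J5=26  J6=28  J7=29
Turnaround (C−A): J1=7  J2=13  J3=19  J4=23  J5=26  J6=28  J7=29
Response(J6) = first start − arrival = 26 − 0 = 26

26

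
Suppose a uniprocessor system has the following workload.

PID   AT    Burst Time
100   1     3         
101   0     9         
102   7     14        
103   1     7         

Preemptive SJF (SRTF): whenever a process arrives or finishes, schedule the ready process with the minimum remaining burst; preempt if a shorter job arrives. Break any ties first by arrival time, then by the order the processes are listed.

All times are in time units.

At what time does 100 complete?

Gantt: | 101 0-1 | 100 1-4 | 103 4-11 | 101 11-19 | 102 19-33 |
Completion: 100=4  101=19  102=33  103=11
Turnaround (C−A): 100=3  101=19  102=26  103=10

4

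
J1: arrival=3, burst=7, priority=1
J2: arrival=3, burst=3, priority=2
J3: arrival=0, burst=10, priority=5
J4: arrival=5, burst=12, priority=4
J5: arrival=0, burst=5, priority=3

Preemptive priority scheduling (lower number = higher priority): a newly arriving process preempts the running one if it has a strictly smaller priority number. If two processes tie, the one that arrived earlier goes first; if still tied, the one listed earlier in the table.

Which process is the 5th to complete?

J3

Gantt: | J5 0-3 | J1 3-10 | J2 10-13 | J5 13-15 | J4 15-27 | J3 27-37 |
Completion: J1=10  J2=13  J3=37  J4=27  J5=15
Turnaround (C−A): J1=7  J2=10  J3=37  J4=22  J5=15
Finish order: J1 → J2 → J5 → J4 → J3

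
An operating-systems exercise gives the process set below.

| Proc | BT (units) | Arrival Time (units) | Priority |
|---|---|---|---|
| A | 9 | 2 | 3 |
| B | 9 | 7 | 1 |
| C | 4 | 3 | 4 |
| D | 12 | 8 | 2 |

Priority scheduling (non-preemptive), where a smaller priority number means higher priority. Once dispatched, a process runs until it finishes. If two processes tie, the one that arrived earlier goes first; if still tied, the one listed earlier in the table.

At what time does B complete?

Gantt: | idle 0-2 | A 2-11 | B 11-20 | D 20-32 | C 32-36 |
Completion: A=11  B=20  C=36  D=32
Turnaround (C−A): A=9  B=13  C=33  D=24

20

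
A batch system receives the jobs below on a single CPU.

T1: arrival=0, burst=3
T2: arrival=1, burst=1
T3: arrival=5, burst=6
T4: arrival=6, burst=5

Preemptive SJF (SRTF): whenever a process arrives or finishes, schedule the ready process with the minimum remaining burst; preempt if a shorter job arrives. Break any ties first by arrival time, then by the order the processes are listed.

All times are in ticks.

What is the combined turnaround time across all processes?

Gantt: | T1 0-1 | T2 1-2 | T1 2-4 | idle 4-5 | T3 5-11 | T4 11-16 |
Completion: T1=4  T2=2  T3=11  T4=16
Turnaround (C−A): T1=4  T2=1  T3=6  T4=10
Turnaround = completion − arrival: T1=4, T2=1, T3=6, T4=10
Total turnaround = 4 + 1 + 6 + 10 = 21

21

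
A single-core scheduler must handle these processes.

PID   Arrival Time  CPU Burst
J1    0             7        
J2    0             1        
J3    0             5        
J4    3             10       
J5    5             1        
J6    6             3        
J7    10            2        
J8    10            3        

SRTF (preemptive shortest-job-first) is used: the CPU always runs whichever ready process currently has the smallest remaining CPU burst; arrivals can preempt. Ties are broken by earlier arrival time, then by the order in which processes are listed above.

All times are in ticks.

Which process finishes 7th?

Timeline: | J2 0-1 | J3 1-6 | J5 6-7 | J6 7-10 | J7 10-12 | J8 12-15 | J1 15-22 | J4 22-32 |
Completion: J1=22  J2=1  J3=6  J4=32  J5=7  J6=10  J7=12  J8=15
Turnaround (C−A): J1=22  J2=1  J3=6  J4=29  J5=2  J6=4  J7=2  J8=5
Finish order: J2 → J3 → J5 → J6 → J7 → J8 → J1 → J4

J1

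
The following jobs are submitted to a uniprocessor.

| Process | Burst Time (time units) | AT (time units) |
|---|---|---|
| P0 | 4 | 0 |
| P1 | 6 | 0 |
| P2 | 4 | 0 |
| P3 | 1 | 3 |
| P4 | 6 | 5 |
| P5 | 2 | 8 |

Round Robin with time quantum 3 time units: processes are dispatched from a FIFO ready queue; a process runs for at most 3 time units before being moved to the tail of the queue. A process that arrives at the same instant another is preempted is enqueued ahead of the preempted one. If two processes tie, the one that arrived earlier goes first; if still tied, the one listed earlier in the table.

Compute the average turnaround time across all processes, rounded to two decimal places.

14.00

Schedule: | P0 0-3 | P1 3-6 | P2 6-9 | P3 9-10 | P0 10-11 | P4 11-14 | P1 14-17 | P5 17-19 | P2 19-20 | P4 20-23 |
Completion: P0=11  P1=17  P2=20  P3=10  P4=23  P5=19
Turnaround (C−A): P0=11  P1=17  P2=20  P3=7  P4=18  P5=11
Turnaround times: P0=11, P1=17, P2=20, P3=7, P4=18, P5=11
Average turnaround = (11+17+20+7+18+11) / 6 = 84/6 = 14.00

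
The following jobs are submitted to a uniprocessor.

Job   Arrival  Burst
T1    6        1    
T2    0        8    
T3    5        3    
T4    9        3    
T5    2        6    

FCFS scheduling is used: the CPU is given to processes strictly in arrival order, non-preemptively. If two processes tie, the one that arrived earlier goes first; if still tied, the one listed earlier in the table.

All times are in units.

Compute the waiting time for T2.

Timeline: | T2 0-8 | T5 8-14 | T3 14-17 | T1 17-18 | T4 18-21 |
Completion: T1=18  T2=8  T3=17  T4=21  T5=14
Turnaround (C−A): T1=12  T2=8  T3=12  T4=12  T5=12
Waiting(T2) = turnaround − burst = 8 − 8 = 0

0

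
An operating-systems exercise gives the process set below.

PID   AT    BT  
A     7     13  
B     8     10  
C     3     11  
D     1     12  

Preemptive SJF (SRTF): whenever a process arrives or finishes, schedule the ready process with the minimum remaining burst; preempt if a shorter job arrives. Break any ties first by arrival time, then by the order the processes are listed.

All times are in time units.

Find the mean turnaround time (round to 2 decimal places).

Timeline: | idle 0-1 | D 1-13 | B 13-23 | C 23-34 | A 34-47 |
Completion: A=47  B=23  C=34  D=13
Turnaround (C−A): A=40  B=15  C=31  D=12
Turnaround times: A=40, B=15, C=31, D=12
Average turnaround = (40+15+31+12) / 4 = 98/4 = 24.50

24.50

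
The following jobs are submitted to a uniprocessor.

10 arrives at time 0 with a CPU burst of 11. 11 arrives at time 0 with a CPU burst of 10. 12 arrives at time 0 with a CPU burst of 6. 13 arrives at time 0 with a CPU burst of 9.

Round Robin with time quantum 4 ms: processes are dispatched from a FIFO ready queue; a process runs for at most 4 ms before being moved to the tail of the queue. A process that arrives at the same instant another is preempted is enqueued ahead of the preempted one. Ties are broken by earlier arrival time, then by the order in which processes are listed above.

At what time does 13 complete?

Schedule: | 10 0-4 | 11 4-8 | 12 8-12 | 13 12-16 | 10 16-20 | 11 20-24 | 12 24-26 | 13 26-30 | 10 30-33 | 11 33-35 | 13 35-36 |
Completion: 10=33  11=35  12=26  13=36

36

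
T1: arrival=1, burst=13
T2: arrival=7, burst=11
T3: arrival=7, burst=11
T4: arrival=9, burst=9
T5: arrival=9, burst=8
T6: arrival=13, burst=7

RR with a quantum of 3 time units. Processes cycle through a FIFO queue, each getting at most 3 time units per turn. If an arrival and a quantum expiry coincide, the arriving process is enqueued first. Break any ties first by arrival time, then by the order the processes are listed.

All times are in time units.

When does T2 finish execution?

Schedule: | idle 0-1 | T1 1-7 | T2 7-10 | T3 10-13 | T1 13-16 | T4 16-19 | T5 19-22 | T2 22-25 | T6 25-28 | T3 28-31 | T1 31-34 | T4 34-37 | T5 37-40 | T2 40-43 | T6 43-46 | T3 46-49 | T1 49-50 | T4 50-53 | T5 53-55 | T2 55-57 | T6 57-58 | T3 58-60 |
Completion: T1=50  T2=57  T3=60  T4=53  T5=55  T6=58

57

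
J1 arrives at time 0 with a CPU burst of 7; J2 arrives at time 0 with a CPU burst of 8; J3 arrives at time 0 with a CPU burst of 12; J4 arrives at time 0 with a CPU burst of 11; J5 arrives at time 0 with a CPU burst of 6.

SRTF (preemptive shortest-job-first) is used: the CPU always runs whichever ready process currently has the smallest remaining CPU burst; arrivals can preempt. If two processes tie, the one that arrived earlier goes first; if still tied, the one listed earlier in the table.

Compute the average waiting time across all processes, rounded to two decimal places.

Schedule: | J5 0-6 | J1 6-13 | J2 13-21 | J4 21-32 | J3 32-44 |
Completion: J1=13  J2=21  J3=44  J4=32  J5=6
Turnaround (C−A): J1=13  J2=21  J3=44  J4=32  J5=6
Waiting times: J1=6, J2=13, J3=32, J4=21, J5=0
Average waiting = (6+13+32+21+0) / 5 = 72/5 = 14.40

14.40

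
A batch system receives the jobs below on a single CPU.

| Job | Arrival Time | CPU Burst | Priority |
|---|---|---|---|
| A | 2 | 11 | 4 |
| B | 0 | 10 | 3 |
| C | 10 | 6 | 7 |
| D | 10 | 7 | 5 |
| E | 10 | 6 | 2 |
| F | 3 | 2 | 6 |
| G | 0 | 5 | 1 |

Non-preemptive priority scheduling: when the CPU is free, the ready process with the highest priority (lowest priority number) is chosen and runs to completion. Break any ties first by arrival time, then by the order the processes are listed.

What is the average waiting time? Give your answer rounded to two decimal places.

16.86

Timeline: | G 0-5 | B 5-15 | E 15-21 | A 21-32 | D 32-39 | F 39-41 | C 41-47 |
Completion: A=32  B=15  C=47  D=39  E=21  F=41  G=5
Turnaround (C−A): A=30  B=15  C=37  D=29  E=11  F=38  G=5
Waiting times: A=19, B=5, C=31, D=22, E=5, F=36, G=0
Average waiting = (19+5+31+22+5+36+0) / 7 = 118/7 = 16.86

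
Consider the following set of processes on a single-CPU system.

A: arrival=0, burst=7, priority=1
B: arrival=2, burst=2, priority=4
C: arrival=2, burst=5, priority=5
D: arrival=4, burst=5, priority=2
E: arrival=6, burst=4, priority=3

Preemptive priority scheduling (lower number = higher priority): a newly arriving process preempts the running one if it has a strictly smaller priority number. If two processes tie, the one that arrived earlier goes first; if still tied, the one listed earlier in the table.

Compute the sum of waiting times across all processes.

39

Timeline: | A 0-7 | D 7-12 | E 12-16 | B 16-18 | C 18-23 |
Completion: A=7  B=18  C=23  D=12  E=16
Turnaround (C−A): A=7  B=16  C=21  D=8  E=10
Waiting = turnaround − burst: A=0, B=14, C=16, D=3, E=6
Total waiting = 0 + 14 + 16 + 3 + 6 = 39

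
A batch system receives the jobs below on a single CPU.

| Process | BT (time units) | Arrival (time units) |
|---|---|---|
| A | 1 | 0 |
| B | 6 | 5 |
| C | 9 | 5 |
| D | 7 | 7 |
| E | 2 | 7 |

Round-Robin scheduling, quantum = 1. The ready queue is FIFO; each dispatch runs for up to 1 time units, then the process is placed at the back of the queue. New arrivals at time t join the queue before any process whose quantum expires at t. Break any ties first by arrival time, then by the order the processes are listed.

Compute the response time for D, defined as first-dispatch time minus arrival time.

Schedule: | A 0-1 | idle 1-5 | B 5-6 | C 6-7 | B 7-8 | D 8-9 | E 9-10 | C 10-11 | B 11-12 | D 12-13 | E 13-14 | C 14-15 | B 15-16 | D 16-17 | C 17-18 | B 18-19 | D 19-20 | C 20-21 | B 21-22 | D 22-23 | C 23-24 | D 24-25 | C 25-26 | D 26-27 | C 27-29 |
Completion: A=1  B=22  C=29  D=27  E=14
Response(D) = first start − arrival = 8 − 7 = 1

1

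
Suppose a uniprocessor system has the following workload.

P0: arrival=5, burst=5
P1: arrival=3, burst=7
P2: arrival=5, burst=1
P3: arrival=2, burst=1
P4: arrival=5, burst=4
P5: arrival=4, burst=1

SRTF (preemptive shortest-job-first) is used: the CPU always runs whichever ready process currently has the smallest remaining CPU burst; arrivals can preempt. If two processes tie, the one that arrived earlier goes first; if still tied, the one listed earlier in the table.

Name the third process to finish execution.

Gantt: | idle 0-2 | P3 2-3 | P1 3-4 | P5 4-5 | P2 5-6 | P4 6-10 | P0 10-15 | P1 15-21 |
Completion: P0=15  P1=21  P2=6  P3=3  P4=10  P5=5
Finish order: P3 → P5 → P2 → P4 → P0 → P1

P2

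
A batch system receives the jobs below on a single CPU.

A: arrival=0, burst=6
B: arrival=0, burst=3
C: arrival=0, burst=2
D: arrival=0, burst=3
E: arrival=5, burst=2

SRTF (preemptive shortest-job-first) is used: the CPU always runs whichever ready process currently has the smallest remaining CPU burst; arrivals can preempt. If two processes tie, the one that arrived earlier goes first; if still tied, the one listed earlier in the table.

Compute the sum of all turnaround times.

35

Schedule: | C 0-2 | B 2-5 | E 5-7 | D 7-10 | A 10-16 |
Completion: A=16  B=5  C=2  D=10  E=7
Turnaround (C−A): A=16  B=5  C=2  D=10  E=2
Turnaround = completion − arrival: A=16, B=5, C=2, D=10, E=2
Total turnaround = 16 + 5 + 2 + 10 + 2 = 35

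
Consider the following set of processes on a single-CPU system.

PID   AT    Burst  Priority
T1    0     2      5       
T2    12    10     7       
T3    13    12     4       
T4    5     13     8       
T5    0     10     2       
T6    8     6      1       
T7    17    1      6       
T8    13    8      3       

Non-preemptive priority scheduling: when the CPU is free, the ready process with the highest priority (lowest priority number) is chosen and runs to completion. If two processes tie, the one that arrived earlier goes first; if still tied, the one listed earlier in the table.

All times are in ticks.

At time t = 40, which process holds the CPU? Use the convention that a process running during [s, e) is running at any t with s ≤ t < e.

T2

Schedule: | T5 0-10 | T6 10-16 | T8 16-24 | T3 24-36 | T1 36-38 | T7 38-39 | T2 39-49 | T4 49-62 |
Completion: T1=38  T2=49  T3=36  T4=62  T5=10  T6=16  T7=39  T8=24
Turnaround (C−A): T1=38  T2=37  T3=23  T4=57  T5=10  T6=8  T7=22  T8=11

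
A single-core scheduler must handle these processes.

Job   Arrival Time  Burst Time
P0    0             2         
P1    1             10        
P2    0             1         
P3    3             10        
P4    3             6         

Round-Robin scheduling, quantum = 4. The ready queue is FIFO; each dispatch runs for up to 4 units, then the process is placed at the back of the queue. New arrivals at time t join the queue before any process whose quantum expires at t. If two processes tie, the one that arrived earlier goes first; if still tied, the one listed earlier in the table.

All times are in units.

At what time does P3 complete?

29

Schedule: | P0 0-2 | P2 2-3 | P1 3-7 | P3 7-11 | P4 11-15 | P1 15-19 | P3 19-23 | P4 23-25 | P1 25-27 | P3 27-29 |
Completion: P0=2  P1=27  P2=3  P3=29  P4=25
Turnaround (C−A): P0=2  P1=26  P2=3  P3=26  P4=22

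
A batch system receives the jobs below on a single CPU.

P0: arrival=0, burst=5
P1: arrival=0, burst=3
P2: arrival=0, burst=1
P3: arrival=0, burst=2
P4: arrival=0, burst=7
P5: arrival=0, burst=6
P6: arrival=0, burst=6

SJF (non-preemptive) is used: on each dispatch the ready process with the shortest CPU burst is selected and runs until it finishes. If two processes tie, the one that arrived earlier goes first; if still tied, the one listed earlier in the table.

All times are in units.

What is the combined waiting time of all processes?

Timeline: | P2 0-1 | P3 1-3 | P1 3-6 | P0 6-11 | P5 11-17 | P6 17-23 | P4 23-30 |
Completion: P0=11  P1=6  P2=1  P3=3  P4=30  P5=17  P6=23
Turnaround (C−A): P0=11  P1=6  P2=1  P3=3  P4=30  P5=17  P6=23
Waiting = turnaround − burst: P0=6, P1=3, P2=0, P3=1, P4=23, P5=11, P6=17
Total waiting = 6 + 3 + 0 + 1 + 23 + 11 + 17 = 61

61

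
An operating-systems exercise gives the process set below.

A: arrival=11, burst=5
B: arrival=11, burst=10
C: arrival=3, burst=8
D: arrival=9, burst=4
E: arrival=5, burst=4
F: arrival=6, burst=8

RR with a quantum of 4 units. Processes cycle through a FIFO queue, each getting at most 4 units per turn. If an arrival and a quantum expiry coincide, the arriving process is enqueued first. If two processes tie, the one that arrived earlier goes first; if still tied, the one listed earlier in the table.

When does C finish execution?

Timeline: | idle 0-3 | C 3-7 | E 7-11 | F 11-15 | C 15-19 | D 19-23 | A 23-27 | B 27-31 | F 31-35 | A 35-36 | B 36-42 |
Completion: A=36  B=42  C=19  D=23  E=11  F=35

19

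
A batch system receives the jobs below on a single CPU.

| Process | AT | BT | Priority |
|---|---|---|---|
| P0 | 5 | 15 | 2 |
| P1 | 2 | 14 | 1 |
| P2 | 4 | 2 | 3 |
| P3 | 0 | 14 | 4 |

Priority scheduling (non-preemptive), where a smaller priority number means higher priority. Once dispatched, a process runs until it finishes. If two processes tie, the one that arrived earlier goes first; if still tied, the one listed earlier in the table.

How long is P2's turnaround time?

41

Gantt: | P3 0-14 | P1 14-28 | P0 28-43 | P2 43-45 |
Completion: P0=43  P1=28  P2=45  P3=14
Turnaround (C−A): P0=38  P1=26  P2=41  P3=14
Turnaround(P2) = completion − arrival = 45 − 4 = 41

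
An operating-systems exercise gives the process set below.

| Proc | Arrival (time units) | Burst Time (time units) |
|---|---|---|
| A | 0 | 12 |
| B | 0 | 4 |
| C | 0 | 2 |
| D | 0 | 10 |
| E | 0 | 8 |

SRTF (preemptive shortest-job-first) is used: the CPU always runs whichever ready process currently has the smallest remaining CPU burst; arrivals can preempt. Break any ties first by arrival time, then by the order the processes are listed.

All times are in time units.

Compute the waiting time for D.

14

Timeline: | C 0-2 | B 2-6 | E 6-14 | D 14-24 | A 24-36 |
Completion: A=36  B=6  C=2  D=24  E=14
Waiting(D) = turnaround − burst = 24 − 10 = 14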